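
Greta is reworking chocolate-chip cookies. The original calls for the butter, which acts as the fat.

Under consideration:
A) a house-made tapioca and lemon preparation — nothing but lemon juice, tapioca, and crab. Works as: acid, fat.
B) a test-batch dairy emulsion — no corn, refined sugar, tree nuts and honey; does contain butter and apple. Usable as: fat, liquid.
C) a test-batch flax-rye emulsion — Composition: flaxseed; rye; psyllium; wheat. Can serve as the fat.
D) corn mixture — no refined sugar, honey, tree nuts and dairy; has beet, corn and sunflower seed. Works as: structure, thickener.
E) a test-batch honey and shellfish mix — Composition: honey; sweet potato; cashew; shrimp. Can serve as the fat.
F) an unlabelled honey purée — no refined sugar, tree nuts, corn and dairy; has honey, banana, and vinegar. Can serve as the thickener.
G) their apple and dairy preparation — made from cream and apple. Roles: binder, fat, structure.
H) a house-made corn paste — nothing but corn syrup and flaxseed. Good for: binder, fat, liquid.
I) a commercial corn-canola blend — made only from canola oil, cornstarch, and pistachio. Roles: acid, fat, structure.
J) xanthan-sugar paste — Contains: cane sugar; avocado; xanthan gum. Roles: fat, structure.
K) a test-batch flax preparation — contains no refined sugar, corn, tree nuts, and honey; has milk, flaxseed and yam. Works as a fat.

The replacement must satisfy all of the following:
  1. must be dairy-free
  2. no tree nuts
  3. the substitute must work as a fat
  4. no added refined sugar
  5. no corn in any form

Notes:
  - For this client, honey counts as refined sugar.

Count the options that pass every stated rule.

2

A: no-added-sugar, no tree nuts — keep
B: has butter, so not dairy-free — no
C: rye and wheat etc. — none of it excluded — OK
D: not usable as a fat; has corn, so not corn-free — reject
E: has cashew, so not tree-nut-free; has honey, so not no-added-sugar — out
F: not usable as a fat; has honey, so not no-added-sugar — no
G: has cream, so not dairy-free — no
H: has corn syrup, so not corn-free — out
I: has cornstarch, so not corn-free; has pistachio, so not tree-nut-free — out
J: has cane sugar, so not no-added-sugar — out
K: has milk, so not dairy-free — no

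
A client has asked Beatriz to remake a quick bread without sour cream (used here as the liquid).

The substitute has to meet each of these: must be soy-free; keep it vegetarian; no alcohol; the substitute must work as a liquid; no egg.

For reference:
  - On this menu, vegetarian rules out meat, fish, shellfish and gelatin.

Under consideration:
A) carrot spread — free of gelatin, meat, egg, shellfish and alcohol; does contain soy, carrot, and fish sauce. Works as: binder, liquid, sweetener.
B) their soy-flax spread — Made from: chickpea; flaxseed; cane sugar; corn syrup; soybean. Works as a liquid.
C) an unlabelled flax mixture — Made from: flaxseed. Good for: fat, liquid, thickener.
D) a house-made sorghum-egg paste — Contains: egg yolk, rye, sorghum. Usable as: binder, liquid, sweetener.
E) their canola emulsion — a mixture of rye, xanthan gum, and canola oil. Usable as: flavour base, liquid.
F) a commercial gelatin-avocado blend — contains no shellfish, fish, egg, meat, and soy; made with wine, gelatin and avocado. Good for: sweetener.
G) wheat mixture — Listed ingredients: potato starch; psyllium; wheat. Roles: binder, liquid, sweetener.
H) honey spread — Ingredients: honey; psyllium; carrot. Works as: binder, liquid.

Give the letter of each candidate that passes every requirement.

A: has fish sauce, so not vegetarian; has soy, so not soy-free — out
B: has soybean, so not soy-free — out
C: all constraints satisfied — valid
D: has egg yolk, so not egg-free — reject
E: no soy, no alcohol — keep
F: not usable as a liquid; has gelatin, so not vegetarian (and 1 more) — no
G: only wheat, potato starch and psyllium; none excluded — keep
H: works as a liquid, no egg, no soy — valid

C, E, G, H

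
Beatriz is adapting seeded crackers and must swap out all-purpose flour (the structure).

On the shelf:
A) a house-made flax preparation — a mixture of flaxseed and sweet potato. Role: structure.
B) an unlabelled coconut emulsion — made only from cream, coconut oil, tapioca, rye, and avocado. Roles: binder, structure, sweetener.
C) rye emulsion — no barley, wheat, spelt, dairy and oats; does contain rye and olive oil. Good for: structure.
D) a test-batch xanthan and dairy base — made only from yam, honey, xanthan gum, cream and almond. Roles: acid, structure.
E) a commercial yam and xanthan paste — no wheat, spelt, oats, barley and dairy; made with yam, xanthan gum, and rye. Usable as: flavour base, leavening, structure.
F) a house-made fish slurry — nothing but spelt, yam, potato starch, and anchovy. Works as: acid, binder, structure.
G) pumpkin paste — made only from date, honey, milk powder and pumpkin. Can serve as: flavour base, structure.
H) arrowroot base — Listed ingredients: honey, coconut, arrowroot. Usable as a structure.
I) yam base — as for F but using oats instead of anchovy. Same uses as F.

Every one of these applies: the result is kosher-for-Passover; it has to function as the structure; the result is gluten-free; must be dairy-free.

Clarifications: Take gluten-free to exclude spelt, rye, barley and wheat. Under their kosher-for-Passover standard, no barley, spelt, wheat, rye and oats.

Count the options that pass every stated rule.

A: all constraints satisfied — valid
B: has rye, so not gluten-free; has rye, so not kosher-for-Passover (and 1 more) — out
C: has rye, so not gluten-free; has rye, so not kosher-for-Passover — no
D: has cream, so not dairy-free — out
E: has rye, so not gluten-free; has rye, so not kosher-for-Passover — no
F: has spelt, so not gluten-free; has spelt, so not kosher-for-Passover — out
G: has milk powder, so not dairy-free — reject
H: works as a structure, kosher-for-Passover, gluten-free — valid
I: has spelt, so not gluten-free; has oats, so not kosher-for-Passover — out

2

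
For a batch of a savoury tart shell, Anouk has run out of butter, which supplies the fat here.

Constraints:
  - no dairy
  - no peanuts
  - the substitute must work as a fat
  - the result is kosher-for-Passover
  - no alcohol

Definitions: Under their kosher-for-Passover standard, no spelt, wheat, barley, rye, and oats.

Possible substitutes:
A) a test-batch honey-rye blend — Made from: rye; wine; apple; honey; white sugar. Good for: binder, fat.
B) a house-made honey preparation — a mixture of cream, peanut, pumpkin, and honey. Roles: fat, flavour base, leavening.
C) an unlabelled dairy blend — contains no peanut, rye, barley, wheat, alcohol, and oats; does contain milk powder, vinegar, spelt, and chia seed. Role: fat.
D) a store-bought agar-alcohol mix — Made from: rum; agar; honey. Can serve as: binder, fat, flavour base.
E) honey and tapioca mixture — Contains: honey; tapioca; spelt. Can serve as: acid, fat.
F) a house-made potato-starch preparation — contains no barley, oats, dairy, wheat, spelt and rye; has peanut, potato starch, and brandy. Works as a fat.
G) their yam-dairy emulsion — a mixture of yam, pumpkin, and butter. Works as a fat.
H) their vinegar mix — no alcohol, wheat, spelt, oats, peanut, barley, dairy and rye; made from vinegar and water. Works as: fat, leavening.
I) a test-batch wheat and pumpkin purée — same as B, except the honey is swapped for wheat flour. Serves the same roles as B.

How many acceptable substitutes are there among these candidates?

A: has rye, so not kosher-for-Passover; has wine, so not alcohol-free — reject
B: has peanut, so not peanut-free; has cream, so not dairy-free — no
C: has spelt, so not kosher-for-Passover; has milk powder, so not dairy-free — reject
D: has rum, so not alcohol-free — out
E: has spelt, so not kosher-for-Passover — no
F: has peanut, so not peanut-free; has brandy, so not alcohol-free — no
G: has butter, so not dairy-free — no
H: every rule checks out — valid
I: has wheat flour, so not kosher-for-Passover; has peanut, so not peanut-free (and 1 more) — out

1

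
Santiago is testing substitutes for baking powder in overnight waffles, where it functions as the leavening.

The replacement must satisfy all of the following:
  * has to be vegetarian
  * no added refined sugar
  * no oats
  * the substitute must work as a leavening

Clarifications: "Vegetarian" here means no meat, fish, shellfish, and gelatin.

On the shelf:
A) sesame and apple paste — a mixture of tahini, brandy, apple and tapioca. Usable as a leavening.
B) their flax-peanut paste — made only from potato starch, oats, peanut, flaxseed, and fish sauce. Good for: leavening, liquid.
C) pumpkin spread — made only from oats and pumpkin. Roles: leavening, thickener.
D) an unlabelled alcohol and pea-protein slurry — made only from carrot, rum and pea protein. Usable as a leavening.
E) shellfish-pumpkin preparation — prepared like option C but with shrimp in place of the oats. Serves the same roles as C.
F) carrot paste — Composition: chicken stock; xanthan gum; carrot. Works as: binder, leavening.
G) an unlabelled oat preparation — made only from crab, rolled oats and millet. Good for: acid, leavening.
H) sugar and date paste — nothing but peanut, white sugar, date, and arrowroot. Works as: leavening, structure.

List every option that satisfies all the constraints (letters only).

A, D

A: all constraints satisfied — OK
B: has fish sauce, so not vegetarian; has oats, so not oat-free — no
C: has oats, so not oat-free — reject
D: works as a leavening, vegetarian, no oats — keep
E: has shrimp, so not vegetarian — reject
F: has chicken stock, so not vegetarian — no
G: has crab, so not vegetarian; has rolled oats, so not oat-free — no
H: has white sugar, so not no-added-sugar — reject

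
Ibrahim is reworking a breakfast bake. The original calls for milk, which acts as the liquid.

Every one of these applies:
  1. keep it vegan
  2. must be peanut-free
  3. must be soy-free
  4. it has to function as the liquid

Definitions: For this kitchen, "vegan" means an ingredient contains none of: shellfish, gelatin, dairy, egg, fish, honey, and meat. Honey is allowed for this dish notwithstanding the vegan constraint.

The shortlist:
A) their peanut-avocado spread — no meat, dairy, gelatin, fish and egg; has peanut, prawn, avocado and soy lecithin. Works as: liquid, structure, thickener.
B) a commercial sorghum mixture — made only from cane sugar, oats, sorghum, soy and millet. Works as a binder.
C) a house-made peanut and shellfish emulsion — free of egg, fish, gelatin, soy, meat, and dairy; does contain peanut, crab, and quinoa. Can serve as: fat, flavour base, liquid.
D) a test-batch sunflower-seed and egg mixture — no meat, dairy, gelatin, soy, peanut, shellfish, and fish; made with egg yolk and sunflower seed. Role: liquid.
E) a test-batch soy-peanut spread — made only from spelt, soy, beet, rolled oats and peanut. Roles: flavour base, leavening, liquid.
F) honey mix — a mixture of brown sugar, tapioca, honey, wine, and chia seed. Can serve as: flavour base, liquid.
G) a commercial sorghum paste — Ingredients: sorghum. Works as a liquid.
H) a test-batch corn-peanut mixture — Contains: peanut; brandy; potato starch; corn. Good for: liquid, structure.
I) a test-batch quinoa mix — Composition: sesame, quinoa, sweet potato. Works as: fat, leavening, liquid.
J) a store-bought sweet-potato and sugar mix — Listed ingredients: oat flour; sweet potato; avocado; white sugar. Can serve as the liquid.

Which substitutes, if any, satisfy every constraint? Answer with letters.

F, G, I, J

A: has prawn, so not vegan; has soy lecithin, so not soy-free (and 1 more) — reject
B: not usable as a liquid; has soy, so not soy-free — reject
C: has crab, so not vegan; has peanut, so not peanut-free — no
D: has egg yolk, so not vegan — no
E: has soy, so not soy-free; has peanut, so not peanut-free — out
F: honey is permitted under the vegan carve-out; nothing else excluded — keep
G: only sorghum; none excluded — valid
H: has peanut, so not peanut-free — reject
I: only sesame, sweet potato, and quinoa; none excluded — OK
J: no peanut, vegan — OK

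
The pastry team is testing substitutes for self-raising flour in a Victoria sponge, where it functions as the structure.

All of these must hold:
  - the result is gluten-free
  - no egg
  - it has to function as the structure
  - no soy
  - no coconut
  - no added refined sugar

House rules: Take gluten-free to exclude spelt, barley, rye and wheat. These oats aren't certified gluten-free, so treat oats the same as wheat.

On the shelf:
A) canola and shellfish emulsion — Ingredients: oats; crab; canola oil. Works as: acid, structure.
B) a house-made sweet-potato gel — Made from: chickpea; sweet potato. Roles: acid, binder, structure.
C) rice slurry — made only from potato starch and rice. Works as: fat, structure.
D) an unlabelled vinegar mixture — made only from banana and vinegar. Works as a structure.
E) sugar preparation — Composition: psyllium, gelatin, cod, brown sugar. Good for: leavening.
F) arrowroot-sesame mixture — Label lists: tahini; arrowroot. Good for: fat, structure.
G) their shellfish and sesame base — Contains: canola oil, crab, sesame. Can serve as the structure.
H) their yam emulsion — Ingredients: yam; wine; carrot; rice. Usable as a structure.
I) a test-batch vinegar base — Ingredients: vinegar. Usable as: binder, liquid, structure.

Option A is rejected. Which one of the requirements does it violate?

gluten-free

usable as a structure: satisfied
gluten-free: has oats — fails
no-added-sugar: satisfied
coconut-free: satisfied
egg-free: satisfied
soy-free: satisfied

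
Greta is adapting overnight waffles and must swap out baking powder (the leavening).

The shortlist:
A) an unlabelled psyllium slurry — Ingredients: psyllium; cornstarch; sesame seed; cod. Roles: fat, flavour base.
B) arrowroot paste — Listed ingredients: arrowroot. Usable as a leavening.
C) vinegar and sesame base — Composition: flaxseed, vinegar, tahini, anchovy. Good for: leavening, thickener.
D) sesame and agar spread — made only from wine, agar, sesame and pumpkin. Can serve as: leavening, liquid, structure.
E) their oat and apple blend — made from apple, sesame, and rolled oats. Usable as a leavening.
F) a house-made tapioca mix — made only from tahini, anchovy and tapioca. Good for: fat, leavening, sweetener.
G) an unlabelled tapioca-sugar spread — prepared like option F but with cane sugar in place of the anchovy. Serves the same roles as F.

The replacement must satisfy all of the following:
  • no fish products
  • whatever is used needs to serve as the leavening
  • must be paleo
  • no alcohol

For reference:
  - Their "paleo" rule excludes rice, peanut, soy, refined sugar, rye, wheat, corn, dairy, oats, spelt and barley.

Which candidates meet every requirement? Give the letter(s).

B

A: not usable as a leavening; has cornstarch, so not paleo (and 1 more) — no
B: works as a leavening, no alcohol, paleo — valid
C: has anchovy, so not fish-free — no
D: has wine, so not alcohol-free — no
E: has rolled oats, so not paleo — no
F: has anchovy, so not fish-free — out
G: has cane sugar, so not paleo — reject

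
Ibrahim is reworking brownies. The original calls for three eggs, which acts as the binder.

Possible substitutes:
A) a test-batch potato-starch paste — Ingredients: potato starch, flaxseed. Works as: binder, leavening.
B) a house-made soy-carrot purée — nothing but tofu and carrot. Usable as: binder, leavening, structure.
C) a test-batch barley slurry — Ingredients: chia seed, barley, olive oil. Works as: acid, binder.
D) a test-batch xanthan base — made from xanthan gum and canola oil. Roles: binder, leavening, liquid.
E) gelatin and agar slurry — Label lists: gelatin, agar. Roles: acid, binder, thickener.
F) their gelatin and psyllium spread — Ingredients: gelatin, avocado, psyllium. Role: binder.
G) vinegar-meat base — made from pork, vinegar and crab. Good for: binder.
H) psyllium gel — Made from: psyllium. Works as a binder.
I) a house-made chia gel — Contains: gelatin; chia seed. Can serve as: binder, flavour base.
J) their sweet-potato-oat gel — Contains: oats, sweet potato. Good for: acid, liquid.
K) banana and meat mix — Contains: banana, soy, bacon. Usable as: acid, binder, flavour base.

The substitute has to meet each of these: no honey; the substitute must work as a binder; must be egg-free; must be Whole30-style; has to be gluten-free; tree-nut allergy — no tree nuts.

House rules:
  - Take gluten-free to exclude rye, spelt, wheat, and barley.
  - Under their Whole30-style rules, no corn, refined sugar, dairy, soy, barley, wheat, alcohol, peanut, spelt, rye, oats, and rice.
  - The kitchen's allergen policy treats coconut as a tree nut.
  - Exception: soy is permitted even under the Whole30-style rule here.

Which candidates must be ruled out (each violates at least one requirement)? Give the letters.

A: no honey, Whole30-style — keep
B: soy is permitted under the Whole30-style carve-out; nothing else excluded — keep
C: has barley, so not gluten-free; has barley, so not Whole30-style — out
D: only canola oil and xanthan gum; none excluded — OK
E: works as a binder, Whole30-style, no honey — valid
F: nothing on the exclusion list — valid
G: all constraints satisfied — keep
H: all constraints satisfied — keep
I: Whole30-style, tree-nut-free — valid
J: not usable as a binder; has oats, so not Whole30-style — no
K: soy is permitted under the Whole30-style carve-out; nothing else excluded — OK

C, J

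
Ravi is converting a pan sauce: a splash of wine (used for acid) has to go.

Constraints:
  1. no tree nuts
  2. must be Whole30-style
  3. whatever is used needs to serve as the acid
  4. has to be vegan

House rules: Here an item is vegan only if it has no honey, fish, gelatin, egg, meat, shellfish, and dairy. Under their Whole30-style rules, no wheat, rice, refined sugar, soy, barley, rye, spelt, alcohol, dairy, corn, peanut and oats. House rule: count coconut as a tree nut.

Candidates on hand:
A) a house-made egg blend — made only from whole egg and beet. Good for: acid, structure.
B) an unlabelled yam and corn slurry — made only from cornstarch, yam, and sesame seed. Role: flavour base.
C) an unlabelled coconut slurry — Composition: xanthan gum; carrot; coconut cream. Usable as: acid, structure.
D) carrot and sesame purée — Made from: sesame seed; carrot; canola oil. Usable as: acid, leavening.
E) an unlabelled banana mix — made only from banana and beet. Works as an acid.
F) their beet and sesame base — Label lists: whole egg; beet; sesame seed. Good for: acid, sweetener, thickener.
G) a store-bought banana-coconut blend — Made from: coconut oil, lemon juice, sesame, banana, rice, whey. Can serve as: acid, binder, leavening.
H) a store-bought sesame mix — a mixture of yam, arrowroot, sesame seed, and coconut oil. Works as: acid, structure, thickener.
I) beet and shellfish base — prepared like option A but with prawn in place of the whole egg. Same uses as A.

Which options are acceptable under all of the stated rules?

D, E

A: has whole egg, so not vegan — out
B: not usable as an acid; has cornstarch, so not Whole30-style — out
C: has coconut cream, so not tree-nut-free — reject
D: works as an acid, vegan, Whole30-style — keep
E: works as an acid, Whole30-style, tree-nut-free — OK
F: has whole egg, so not vegan — out
G: has whey, so not vegan; has whey, so not Whole30-style (and 1 more) — out
H: has coconut oil, so not tree-nut-free — out
I: has prawn, so not vegan — reject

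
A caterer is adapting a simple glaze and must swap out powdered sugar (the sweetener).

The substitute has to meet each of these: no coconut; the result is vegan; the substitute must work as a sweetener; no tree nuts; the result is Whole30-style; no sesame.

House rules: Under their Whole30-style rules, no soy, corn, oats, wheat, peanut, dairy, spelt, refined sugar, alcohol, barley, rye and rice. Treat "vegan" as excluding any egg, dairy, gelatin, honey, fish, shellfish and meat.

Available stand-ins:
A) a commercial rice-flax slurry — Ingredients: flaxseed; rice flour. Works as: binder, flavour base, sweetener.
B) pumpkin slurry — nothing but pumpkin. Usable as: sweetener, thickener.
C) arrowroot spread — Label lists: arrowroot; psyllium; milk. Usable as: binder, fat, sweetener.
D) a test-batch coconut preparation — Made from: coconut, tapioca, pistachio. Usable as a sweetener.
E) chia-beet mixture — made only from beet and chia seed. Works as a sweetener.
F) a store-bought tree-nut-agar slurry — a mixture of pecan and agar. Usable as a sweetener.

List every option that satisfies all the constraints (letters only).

A: has rice flour, so not Whole30-style — out
B: only pumpkin; none excluded — valid
C: has milk, so not Whole30-style; has milk, so not vegan — out
D: has coconut, so not coconut-free; has pistachio, so not tree-nut-free — reject
E: no coconut, no tree nuts — keep
F: has pecan, so not tree-nut-free — no

B, E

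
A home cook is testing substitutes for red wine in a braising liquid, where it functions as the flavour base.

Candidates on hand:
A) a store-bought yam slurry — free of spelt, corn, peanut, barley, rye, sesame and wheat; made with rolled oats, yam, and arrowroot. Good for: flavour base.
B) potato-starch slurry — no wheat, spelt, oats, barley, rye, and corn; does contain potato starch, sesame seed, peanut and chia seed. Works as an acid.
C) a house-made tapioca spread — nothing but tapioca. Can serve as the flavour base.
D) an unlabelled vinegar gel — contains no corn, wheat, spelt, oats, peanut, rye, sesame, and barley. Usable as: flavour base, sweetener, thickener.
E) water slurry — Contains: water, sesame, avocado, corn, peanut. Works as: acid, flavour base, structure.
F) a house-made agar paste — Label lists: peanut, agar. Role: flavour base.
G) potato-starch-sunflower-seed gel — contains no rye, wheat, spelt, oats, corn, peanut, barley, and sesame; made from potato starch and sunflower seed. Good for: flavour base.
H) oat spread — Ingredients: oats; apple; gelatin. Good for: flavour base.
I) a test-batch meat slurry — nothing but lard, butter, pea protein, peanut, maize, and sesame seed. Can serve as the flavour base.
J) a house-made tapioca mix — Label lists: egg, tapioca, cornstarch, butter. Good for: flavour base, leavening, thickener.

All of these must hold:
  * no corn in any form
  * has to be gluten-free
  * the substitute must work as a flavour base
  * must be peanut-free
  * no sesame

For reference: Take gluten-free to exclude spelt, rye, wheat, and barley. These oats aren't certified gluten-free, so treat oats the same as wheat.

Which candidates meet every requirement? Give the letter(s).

A: has rolled oats, so not gluten-free — no
B: not usable as a flavour base; has sesame seed, so not sesame-free (and 1 more) — reject
C: no corn, no peanut — OK
D: works as a flavour base, no peanut, gluten-free — OK
E: has sesame, so not sesame-free; has corn, so not corn-free (and 1 more) — no
F: has peanut, so not peanut-free — reject
G: all constraints satisfied — OK
H: has oats, so not gluten-free — no
I: has sesame seed, so not sesame-free; has maize, so not corn-free (and 1 more) — reject
J: has cornstarch, so not corn-free — out

C, D, G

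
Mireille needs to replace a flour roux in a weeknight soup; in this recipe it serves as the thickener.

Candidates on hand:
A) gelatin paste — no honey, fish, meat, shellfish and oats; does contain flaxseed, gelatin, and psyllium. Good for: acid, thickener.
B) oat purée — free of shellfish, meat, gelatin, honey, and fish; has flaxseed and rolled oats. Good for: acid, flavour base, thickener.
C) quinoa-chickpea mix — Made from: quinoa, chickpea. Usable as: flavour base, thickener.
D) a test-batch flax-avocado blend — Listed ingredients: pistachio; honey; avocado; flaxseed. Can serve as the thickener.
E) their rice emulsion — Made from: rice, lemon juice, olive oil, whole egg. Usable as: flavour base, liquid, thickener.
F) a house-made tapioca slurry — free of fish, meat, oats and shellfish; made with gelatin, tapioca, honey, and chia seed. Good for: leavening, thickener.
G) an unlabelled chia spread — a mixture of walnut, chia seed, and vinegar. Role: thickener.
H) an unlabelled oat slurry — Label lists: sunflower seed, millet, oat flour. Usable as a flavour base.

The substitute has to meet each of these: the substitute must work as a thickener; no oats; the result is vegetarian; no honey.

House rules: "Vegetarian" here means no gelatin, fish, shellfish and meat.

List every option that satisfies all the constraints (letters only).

A: has gelatin, so not vegetarian — out
B: has rolled oats, so not oat-free — out
C: only chickpea and quinoa; none excluded — valid
D: has honey, so not honey-free — out
E: whole egg and rice etc. — none of it excluded — OK
F: has gelatin, so not vegetarian; has honey, so not honey-free — no
G: all constraints satisfied — valid
H: not usable as a thickener; has oat flour, so not oat-free — out

C, E, G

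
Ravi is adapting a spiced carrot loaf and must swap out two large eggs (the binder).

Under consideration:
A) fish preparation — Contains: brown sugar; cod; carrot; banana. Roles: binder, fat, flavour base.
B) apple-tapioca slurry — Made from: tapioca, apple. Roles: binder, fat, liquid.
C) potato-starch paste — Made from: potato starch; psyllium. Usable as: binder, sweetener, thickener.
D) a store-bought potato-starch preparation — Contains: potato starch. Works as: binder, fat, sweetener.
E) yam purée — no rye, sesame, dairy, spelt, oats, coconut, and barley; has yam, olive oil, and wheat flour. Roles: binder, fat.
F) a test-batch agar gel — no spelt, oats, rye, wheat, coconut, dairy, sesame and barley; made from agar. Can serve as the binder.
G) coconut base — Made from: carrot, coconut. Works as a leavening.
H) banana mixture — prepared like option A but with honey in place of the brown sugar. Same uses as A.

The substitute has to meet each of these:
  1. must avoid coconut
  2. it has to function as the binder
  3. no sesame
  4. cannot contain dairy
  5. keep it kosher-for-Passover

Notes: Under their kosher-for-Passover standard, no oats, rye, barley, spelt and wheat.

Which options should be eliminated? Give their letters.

E, G

A: all constraints satisfied — keep
B: only tapioca and apple; none excluded — keep
C: nothing on the exclusion list — keep
D: only potato starch; none excluded — keep
E: has wheat flour, so not kosher-for-Passover — reject
F: all constraints satisfied — OK
G: not usable as a binder; has coconut, so not coconut-free — reject
H: nothing on the exclusion list — keep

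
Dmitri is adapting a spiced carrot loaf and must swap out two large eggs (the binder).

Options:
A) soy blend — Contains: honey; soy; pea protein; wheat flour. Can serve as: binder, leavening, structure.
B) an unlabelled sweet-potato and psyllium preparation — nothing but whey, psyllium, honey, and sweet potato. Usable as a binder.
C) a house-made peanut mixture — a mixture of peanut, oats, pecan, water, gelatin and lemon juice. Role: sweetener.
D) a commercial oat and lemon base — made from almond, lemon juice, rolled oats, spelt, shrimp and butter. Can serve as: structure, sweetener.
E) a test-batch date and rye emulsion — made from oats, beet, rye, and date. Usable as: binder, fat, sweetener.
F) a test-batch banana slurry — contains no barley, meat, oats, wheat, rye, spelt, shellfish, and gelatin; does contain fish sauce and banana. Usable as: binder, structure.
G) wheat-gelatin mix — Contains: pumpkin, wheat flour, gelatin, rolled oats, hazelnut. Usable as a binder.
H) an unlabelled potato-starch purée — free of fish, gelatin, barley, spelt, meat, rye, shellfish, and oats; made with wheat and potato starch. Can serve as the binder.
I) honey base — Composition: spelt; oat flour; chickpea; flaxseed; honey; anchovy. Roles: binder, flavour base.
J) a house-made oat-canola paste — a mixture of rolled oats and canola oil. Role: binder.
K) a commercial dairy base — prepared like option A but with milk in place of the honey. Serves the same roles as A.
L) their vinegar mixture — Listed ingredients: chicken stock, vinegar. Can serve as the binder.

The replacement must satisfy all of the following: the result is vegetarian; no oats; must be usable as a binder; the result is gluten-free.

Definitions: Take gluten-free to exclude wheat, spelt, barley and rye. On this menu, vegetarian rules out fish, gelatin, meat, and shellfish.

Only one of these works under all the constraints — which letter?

A: has wheat flour, so not gluten-free — reject
B: works as a binder, vegetarian, gluten-free — keep
C: not usable as a binder; has gelatin, so not vegetarian (and 1 more) — out
D: not usable as a binder; has spelt, so not gluten-free (and 2 more) — no
E: has rye, so not gluten-free; has oats, so not oat-free — out
F: has fish sauce, so not vegetarian — out
G: has wheat flour, so not gluten-free; has gelatin, so not vegetarian (and 1 more) — out
H: has wheat, so not gluten-free — out
I: has spelt, so not gluten-free; has anchovy, so not vegetarian (and 1 more) — reject
J: has rolled oats, so not oat-free — reject
K: has wheat flour, so not gluten-free — out
L: has chicken stock, so not vegetarian — out

B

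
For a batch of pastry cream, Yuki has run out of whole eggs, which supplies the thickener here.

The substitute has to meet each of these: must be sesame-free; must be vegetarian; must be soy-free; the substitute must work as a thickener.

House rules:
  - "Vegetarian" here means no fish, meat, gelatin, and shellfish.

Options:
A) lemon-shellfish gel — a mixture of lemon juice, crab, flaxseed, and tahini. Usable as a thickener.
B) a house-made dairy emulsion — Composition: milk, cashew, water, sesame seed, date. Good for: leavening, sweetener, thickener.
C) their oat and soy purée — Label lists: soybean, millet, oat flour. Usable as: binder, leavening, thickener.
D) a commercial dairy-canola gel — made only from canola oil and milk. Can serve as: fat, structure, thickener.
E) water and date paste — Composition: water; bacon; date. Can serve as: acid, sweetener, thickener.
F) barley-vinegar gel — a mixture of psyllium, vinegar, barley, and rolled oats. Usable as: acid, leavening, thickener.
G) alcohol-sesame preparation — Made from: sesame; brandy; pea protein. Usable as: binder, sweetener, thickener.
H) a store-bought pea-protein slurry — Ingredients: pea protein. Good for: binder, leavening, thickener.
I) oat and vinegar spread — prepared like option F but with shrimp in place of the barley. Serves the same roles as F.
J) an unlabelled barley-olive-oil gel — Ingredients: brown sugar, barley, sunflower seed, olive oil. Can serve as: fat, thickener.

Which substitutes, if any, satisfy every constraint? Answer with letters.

A: has crab, so not vegetarian; has tahini, so not sesame-free — no
B: has sesame seed, so not sesame-free — reject
C: has soybean, so not soy-free — out
D: all constraints satisfied — valid
E: has bacon, so not vegetarian — reject
F: works as a thickener, vegetarian, no sesame — OK
G: has sesame, so not sesame-free — out
H: no sesame, no soy — keep
I: has shrimp, so not vegetarian — no
J: no sesame, no soy — valid

D, F, H, J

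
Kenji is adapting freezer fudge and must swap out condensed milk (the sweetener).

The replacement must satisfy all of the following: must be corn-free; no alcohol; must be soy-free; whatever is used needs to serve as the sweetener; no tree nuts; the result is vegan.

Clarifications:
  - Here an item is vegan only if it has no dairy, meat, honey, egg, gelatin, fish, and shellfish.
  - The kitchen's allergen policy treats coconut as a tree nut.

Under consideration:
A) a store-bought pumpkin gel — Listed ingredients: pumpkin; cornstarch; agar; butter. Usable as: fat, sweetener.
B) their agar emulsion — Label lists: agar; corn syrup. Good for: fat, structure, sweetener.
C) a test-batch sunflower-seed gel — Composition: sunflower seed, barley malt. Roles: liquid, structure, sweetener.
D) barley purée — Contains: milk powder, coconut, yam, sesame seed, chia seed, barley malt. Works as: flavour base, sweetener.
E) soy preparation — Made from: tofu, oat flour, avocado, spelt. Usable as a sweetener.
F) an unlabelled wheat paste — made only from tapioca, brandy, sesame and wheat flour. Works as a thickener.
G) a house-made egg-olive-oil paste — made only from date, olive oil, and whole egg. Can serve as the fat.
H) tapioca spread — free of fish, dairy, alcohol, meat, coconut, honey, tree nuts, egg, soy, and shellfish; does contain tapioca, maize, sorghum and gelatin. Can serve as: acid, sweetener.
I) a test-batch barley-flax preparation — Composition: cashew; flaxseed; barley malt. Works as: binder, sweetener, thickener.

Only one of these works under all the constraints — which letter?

C

A: has butter, so not vegan; has cornstarch, so not corn-free — out
B: has corn syrup, so not corn-free — no
C: all constraints satisfied — OK
D: has milk powder, so not vegan; has coconut, so not tree-nut-free — reject
E: has tofu, so not soy-free — out
F: not usable as a sweetener; has brandy, so not alcohol-free — no
G: not usable as a sweetener; has whole egg, so not vegan — reject
H: has gelatin, so not vegan; has maize, so not corn-free — reject
I: has cashew, so not tree-nut-free — reject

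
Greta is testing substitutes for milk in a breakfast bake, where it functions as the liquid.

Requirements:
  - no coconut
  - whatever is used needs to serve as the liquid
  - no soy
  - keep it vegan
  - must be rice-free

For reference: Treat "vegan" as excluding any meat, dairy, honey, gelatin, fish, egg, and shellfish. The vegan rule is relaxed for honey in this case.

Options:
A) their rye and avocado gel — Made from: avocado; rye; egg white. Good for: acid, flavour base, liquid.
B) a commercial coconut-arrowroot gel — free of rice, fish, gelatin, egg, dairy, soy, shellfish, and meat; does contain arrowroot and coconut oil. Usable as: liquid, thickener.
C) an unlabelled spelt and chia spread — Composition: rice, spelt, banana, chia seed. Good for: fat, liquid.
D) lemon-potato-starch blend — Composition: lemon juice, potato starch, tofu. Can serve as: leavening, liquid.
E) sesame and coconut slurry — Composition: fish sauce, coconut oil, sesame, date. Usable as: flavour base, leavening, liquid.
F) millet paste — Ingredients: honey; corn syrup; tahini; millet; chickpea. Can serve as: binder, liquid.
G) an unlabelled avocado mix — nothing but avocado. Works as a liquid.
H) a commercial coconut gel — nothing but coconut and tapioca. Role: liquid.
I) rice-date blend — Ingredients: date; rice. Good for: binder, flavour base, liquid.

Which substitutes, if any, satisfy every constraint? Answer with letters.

F, G

A: has egg white, so not vegan — reject
B: has coconut oil, so not coconut-free — reject
C: has rice, so not rice-free — out
D: has tofu, so not soy-free — no
E: has fish sauce, so not vegan; has coconut oil, so not coconut-free — no
F: honey is permitted under the vegan carve-out; nothing else excluded — valid
G: only avocado; none excluded — OK
H: has coconut, so not coconut-free — out
I: has rice, so not rice-free — reject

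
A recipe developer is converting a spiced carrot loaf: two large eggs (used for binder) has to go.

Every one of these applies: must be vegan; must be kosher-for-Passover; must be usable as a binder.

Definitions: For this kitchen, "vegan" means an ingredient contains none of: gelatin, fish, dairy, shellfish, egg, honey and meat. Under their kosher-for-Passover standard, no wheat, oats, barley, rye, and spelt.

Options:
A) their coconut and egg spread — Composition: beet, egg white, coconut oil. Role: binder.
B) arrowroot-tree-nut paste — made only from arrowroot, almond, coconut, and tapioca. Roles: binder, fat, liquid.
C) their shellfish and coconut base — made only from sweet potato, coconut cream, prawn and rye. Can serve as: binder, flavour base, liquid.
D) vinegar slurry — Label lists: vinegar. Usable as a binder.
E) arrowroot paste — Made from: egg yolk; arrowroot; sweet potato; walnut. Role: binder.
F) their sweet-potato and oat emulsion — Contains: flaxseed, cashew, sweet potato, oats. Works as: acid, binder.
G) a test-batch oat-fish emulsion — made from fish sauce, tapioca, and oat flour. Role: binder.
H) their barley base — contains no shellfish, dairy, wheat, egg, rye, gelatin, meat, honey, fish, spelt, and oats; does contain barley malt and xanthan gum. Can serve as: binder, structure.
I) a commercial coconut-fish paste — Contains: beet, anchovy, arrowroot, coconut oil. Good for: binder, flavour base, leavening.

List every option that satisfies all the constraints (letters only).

B, D

A: has egg white, so not vegan — out
B: works as a binder, vegan, kosher-for-Passover — OK
C: has prawn, so not vegan; has rye, so not kosher-for-Passover — reject
D: works as a binder, kosher-for-Passover, vegan — valid
E: has egg yolk, so not vegan — out
F: has oats, so not kosher-for-Passover — reject
G: has fish sauce, so not vegan; has oat flour, so not kosher-for-Passover — no
H: has barley malt, so not kosher-for-Passover — no
I: has anchovy, so not vegan — reject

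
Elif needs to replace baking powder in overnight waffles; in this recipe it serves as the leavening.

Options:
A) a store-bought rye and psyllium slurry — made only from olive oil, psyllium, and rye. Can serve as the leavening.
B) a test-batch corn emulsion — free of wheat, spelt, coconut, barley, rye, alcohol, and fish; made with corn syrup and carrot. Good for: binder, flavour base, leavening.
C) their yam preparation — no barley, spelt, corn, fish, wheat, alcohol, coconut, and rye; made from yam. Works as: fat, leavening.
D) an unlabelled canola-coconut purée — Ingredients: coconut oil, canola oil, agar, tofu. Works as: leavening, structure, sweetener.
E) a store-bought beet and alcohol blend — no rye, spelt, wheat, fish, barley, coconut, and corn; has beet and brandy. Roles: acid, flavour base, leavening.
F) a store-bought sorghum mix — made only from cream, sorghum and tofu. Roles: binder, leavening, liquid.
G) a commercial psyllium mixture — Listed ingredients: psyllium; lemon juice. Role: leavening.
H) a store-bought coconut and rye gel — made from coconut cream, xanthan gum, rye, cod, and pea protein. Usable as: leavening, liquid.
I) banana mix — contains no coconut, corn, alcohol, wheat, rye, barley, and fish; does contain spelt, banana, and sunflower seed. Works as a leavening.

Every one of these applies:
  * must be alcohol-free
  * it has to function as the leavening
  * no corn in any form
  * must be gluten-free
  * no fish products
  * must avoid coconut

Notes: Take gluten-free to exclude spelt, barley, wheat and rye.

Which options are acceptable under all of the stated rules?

A: has rye, so not gluten-free — out
B: has corn syrup, so not corn-free — reject
C: works as a leavening, no fish, no alcohol — keep
D: has coconut oil, so not coconut-free — no
E: has brandy, so not alcohol-free — out
F: only cream, tofu and sorghum; none excluded — keep
G: only psyllium and lemon juice; none excluded — keep
H: has rye, so not gluten-free; has coconut cream, so not coconut-free (and 1 more) — out
I: has spelt, so not gluten-free — no

C, F, G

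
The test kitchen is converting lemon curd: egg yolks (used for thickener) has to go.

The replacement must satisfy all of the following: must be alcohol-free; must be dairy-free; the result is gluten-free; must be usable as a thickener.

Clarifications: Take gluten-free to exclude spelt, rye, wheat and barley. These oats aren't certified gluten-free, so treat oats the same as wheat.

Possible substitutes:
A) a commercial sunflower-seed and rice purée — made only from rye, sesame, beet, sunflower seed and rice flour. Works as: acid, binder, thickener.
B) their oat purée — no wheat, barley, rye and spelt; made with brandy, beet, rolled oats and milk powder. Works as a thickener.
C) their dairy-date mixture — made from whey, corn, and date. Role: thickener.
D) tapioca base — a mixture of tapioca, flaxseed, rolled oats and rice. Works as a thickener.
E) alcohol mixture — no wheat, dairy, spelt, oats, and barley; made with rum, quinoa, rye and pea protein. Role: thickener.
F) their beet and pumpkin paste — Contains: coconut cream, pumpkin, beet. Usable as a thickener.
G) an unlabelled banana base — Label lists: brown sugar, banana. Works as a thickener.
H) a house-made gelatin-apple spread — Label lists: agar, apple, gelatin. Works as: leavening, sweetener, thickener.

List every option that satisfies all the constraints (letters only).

F, G, H

A: has rye, so not gluten-free — no
B: has rolled oats, so not gluten-free; has brandy, so not alcohol-free (and 1 more) — no
C: has whey, so not dairy-free — no
D: has rolled oats, so not gluten-free — no
E: has rye, so not gluten-free; has rum, so not alcohol-free — no
F: only coconut cream, pumpkin and beet; none excluded — keep
G: works as a thickener, gluten-free, no alcohol — OK
H: nothing on the exclusion list — OK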